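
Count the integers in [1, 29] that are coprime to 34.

34 = 2·17. Inclusion–exclusion on these primes:
29 − ⌊29/2⌋ − ⌊29/17⌋ + ⌊29/34⌋ = 14

14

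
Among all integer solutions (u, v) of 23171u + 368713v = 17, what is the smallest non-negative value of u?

2005

Euclid: 368713 = 15·23171 + 21148; 23171 = 1·21148 + 2023; 21148 = 10·2023 + 918; 2023 = 2·918 + 187; 918 = 4·187 + 170; 187 = 1·170 + 17; 170 = 10·17 + 0 → gcd = 17; 17 = 17·1.
Back-substitution yields 23171·(2005) + 368713·(-126) = 17, so one solution is u = 2005·1 = 2005, v = -126·1 = -126.
Solutions in u differ by 368713/17 = 21689; the one in [0, 21689) is 2005 mod 21689 = 2005.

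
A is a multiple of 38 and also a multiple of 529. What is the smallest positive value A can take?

20102

38 = 2 · 19; 529 = 23²
max exponents: 2 · 19 · 23² = 20102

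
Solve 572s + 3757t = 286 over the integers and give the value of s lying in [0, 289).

145

gcd(572, 3757) = 13 (Euclid: 3757 = 6·572 + 325; 572 = 1·325 + 247; 325 = 1·247 + 78; 247 = 3·78 + 13; 78 = 6·13 + 0), and 13 | 286.
Extended Euclid: 572·(46) + 3757·(-7) = 13. Scale by 22: s₀ = 1012.
General solution s = s₀ + 289k; reducing mod 289 gives s = 145 (and t = -22).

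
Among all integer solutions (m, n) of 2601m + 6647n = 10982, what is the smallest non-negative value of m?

17

Reduce mod 6647: 2601m ≡ 10982 (mod 6647). With g = gcd(2601, 6647) = 289 dividing 10982, divide through: 9m ≡ 38 (mod 23).
Since gcd(9, 23) = 1, m ≡ 38·(9)⁻¹ ≡ 17 (mod 23). Smallest non-negative: 17.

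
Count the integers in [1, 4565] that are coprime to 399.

Prime factors of 399: 3, 7, 19. Count integers ≤ 4565 divisible by none of them.
By inclusion–exclusion: 4565 − ⌊4565/3⌋ − ⌊4565/7⌋ − ⌊4565/19⌋ + ⌊4565/21⌋ + ⌊4565/57⌋ + ⌊4565/133⌋ − ⌊4565/399⌋ = 2472.

2472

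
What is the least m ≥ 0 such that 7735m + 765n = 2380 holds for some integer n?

Euclid: 7735 = 10·765 + 85; 765 = 9·85 + 0 → gcd = 85; 2380 = 85·28.
Back-substitution yields 7735·(1) + 765·(-10) = 85, so one solution is m = 1·28 = 28, n = -10·28 = -280.
Solutions in m differ by 765/85 = 9; the one in [0, 9) is 28 mod 9 = 1.

1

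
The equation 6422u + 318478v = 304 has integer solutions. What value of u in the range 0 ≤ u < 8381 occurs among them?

2678

gcd(6422, 318478) = 38 (Euclid: 318478 = 49·6422 + 3800; 6422 = 1·3800 + 2622; 3800 = 1·2622 + 1178; 2622 = 2·1178 + 266; 1178 = 4·266 + 114; 266 = 2·114 + 38; 114 = 3·38 + 0), and 38 | 304.
Extended Euclid: 6422·(2430) + 318478·(-49) = 38. Scale by 8: u₀ = 19440.
General solution u = u₀ + 8381t; reducing mod 8381 gives u = 2678 (and v = -54).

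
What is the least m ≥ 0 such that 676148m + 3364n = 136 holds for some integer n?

Euclid: 676148 = 200·3364 + 3348; 3364 = 1·3348 + 16; 3348 = 209·16 + 4; 16 = 4·4 + 0 → gcd = 4; 136 = 4·34.
Back-substitution yields 676148·(210) + 3364·(-42209) = 4, so one solution is m = 210·34 = 7140, n = -42209·34 = -1435106.
Solutions in m differ by 3364/4 = 841; the one in [0, 841) is 7140 mod 841 = 412.

412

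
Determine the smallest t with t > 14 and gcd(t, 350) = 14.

gcd(t, 350) = 14 forces 14 | t; write t = 14s. Then gcd(14s, 14·25) = 14·gcd(s, 25), so need gcd(s, 25) = 1.
14s > 14 gives s ≥ 2. The least s ≥ 2 coprime to 25 is 2, so t = 14·2 = 28.

28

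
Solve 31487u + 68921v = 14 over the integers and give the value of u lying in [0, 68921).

19748

gcd(31487, 68921) = 1 (Euclid: 68921 = 2·31487 + 5947; 31487 = 5·5947 + 1752; 5947 = 3·1752 + 691; 1752 = 2·691 + 370; 691 = 1·370 + 321; 370 = 1·321 + 49; 321 = 6·49 + 27; 49 = 1·27 + 22; 27 = 1·22 + 5; 22 = 4·5 + 2; 5 = 2·2 + 1; 2 = 2·1 + 0), and 1 | 14.
Extended Euclid: 31487·(-28127) + 68921·(12850) = 1. Scale by 14: u₀ = -393778.
General solution u = u₀ + 68921t; reducing mod 68921 gives u = 19748 (and v = -9022).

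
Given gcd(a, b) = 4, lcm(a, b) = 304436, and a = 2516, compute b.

484

Using ab = gcd(a,b)·lcm(a,b) = 4·304436 = 1217744, we get b = 1217744/2516 = 484.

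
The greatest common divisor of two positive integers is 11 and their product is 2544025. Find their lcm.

For any two positive integers, gcd × lcm equals their product. Hence lcm = 2544025 / 11 = 231275.

231275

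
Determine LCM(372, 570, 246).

1448940

lcm(372, 570) = 372·570/gcd = 212040/6 = 35340
lcm(35340, 246) = 35340·246/gcd = 8693640/6 = 1448940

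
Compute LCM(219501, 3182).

698452182

219501 = 3² · 29³; 3182 = 2 · 37 · 43
max exponents: 2 · 3² · 29³ · 37 · 43 = 698452182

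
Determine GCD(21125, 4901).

Euclid: 21125 = 4·4901 + 1521; 4901 = 3·1521 + 338; 1521 = 4·338 + 169; 338 = 2·169 + 0. Last nonzero remainder: 169.

169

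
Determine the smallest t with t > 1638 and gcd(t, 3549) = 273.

gcd(t, 3549) = 273 forces 273 | t; write t = 273s. Then gcd(273s, 273·13) = 273·gcd(s, 13), so need gcd(s, 13) = 1.
273s > 1638 gives s ≥ 7. The least s ≥ 7 coprime to 13 is 7, so t = 273·7 = 1911.

1911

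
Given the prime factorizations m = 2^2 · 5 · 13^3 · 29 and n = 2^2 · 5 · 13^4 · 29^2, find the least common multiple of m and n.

max exponent per prime: 2^2 · 5 · 13^4 · 29^2 = 480396020

480396020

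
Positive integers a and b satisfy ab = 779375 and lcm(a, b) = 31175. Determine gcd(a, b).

25

From gcd × lcm = ab: gcd = 779375 / 31175 = 25.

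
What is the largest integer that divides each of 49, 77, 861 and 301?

49 = 7²; 77 = 7 · 11; 861 = 3 · 7 · 41; 301 = 7 · 43
gcd takes min exponent of each prime: 7 = 7

7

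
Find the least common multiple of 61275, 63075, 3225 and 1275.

876048675

61275 = 3 · 5² · 19 · 43; 63075 = 3 · 5² · 29²; 3225 = 3 · 5² · 43; 1275 = 3 · 5² · 17
lcm takes max exponent of each prime: 3 · 5² · 17 · 19 · 29² · 43 = 876048675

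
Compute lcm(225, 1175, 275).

116325

lcm(225, 1175) = 225·1175/gcd = 264375/25 = 10575
lcm(10575, 275) = 10575·275/gcd = 2908125/25 = 116325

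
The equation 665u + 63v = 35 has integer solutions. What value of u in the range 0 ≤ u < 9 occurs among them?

1

Reduce mod 63: 665u ≡ 35 (mod 63). With g = gcd(665, 63) = 7 dividing 35, divide through: 95u ≡ 5 (mod 9).
Since gcd(95, 9) = 1, u ≡ 5·(95)⁻¹ ≡ 1 (mod 9). Smallest non-negative: 1.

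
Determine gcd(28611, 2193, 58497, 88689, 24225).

51

gcd(28611, 2193): 28611 = 13·2193 + 102; 2193 = 21·102 + 51; 102 = 2·51 + 0 → 51
gcd(51, 58497): 58497 = 1147·51 + 0 → 51
gcd(51, 88689): 88689 = 1739·51 + 0 → 51
gcd(51, 24225): 24225 = 475·51 + 0 → 51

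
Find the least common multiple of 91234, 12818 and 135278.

91234 = 2 · 11² · 13 · 29; 12818 = 2 · 13 · 17 · 29; 135278 = 2 · 11² · 13 · 43
lcm takes max exponent of each prime: 2 · 11² · 13 · 17 · 29 · 43 = 66692054

66692054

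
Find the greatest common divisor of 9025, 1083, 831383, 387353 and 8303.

361

9025 = 5² · 19²; 1083 = 3 · 19²; 831383 = 7² · 19² · 47; 387353 = 19² · 29 · 37; 8303 = 19² · 23
gcd takes min exponent of each prime: 19² = 361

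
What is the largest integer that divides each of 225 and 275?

Euclid: 275 = 1·225 + 50; 225 = 4·50 + 25; 50 = 2·25 + 0. Last nonzero remainder: 25.

25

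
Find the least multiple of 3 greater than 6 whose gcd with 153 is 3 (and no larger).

153 = 3·51. Any x with gcd(x, 153) = 3 is a multiple of 3, say 3s, with s coprime to 51.
Need s > 6/3, so s ≥ 3. First s ≥ 3 with gcd(s, 51) = 1 is s = 4. Thus x = 3·4 = 12.

12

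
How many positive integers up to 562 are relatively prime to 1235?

393

1235 = 5·13·19. Inclusion–exclusion on these primes:
562 − ⌊562/5⌋ − ⌊562/13⌋ − ⌊562/19⌋ + ⌊562/65⌋ + ⌊562/95⌋ + ⌊562/247⌋ − ⌊562/1235⌋ = 393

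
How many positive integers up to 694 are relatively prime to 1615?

497

Prime factors of 1615: 5, 17, 19. Count integers ≤ 694 divisible by none of them.
By inclusion–exclusion: 694 − ⌊694/5⌋ − ⌊694/17⌋ − ⌊694/19⌋ + ⌊694/85⌋ + ⌊694/95⌋ + ⌊694/323⌋ − ⌊694/1615⌋ = 497.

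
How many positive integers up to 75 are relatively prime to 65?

Prime factors of 65: 5, 13. Count integers ≤ 75 divisible by none of them.
By inclusion–exclusion: 75 − ⌊75/5⌋ − ⌊75/13⌋ + ⌊75/65⌋ = 56.

56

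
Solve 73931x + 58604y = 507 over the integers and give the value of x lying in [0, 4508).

Euclid: 73931 = 1·58604 + 15327; 58604 = 3·15327 + 12623; 15327 = 1·12623 + 2704; 12623 = 4·2704 + 1807; 2704 = 1·1807 + 897; 1807 = 2·897 + 13; 897 = 69·13 + 0 → gcd = 13; 507 = 13·39.
Back-substitution yields 73931·(-65) + 58604·(82) = 13, so one solution is x = -65·39 = -2535, y = 82·39 = 3198.
Solutions in x differ by 58604/13 = 4508; the one in [0, 4508) is -2535 mod 4508 = 1973.

1973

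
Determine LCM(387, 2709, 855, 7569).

387 = 3² · 43; 2709 = 3² · 7 · 43; 855 = 3² · 5 · 19; 7569 = 3² · 29²
lcm takes max exponent of each prime: 3² · 5 · 7 · 19 · 29² · 43 = 216435555

216435555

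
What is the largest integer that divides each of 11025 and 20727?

441

Euclid: 20727 = 1·11025 + 9702; 11025 = 1·9702 + 1323; 9702 = 7·1323 + 441; 1323 = 3·441 + 0. Last nonzero remainder: 441.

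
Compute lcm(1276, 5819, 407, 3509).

274726628

1276 = 2² · 11 · 29; 5819 = 11 · 23²; 407 = 11 · 37; 3509 = 11² · 29
lcm takes max exponent of each prime: 2² · 11² · 23² · 29 · 37 = 274726628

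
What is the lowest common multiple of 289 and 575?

gcd first: 575 = 1·289 + 286; 289 = 1·286 + 3; 286 = 95·3 + 1; 3 = 3·1 + 0 → gcd = 1
lcm = 289·575/gcd = 166175/1 = 166175

166175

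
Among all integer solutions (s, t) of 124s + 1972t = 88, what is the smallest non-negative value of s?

Reduce mod 1972: 124s ≡ 88 (mod 1972). With g = gcd(124, 1972) = 4 dividing 88, divide through: 31s ≡ 22 (mod 493).
Since gcd(31, 493) = 1, s ≡ 22·(31)⁻¹ ≡ 446 (mod 493). Smallest non-negative: 446.

446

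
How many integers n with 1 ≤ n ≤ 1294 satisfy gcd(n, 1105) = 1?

899

1105 = 5·13·17. Inclusion–exclusion on these primes:
1294 − ⌊1294/5⌋ − ⌊1294/13⌋ − ⌊1294/17⌋ + ⌊1294/65⌋ + ⌊1294/85⌋ + ⌊1294/221⌋ − ⌊1294/1105⌋ = 899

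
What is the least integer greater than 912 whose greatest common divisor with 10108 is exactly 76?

988

10108 = 76·133. Any k with gcd(k, 10108) = 76 is a multiple of 76, say 76s, with s coprime to 133.
Need s > 912/76, so s ≥ 13. First s ≥ 13 with gcd(s, 133) = 1 is s = 13. Thus k = 76·13 = 988.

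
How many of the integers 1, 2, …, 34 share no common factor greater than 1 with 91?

91 = 7·13. Inclusion–exclusion on these primes:
34 − ⌊34/7⌋ − ⌊34/13⌋ + ⌊34/91⌋ = 28

28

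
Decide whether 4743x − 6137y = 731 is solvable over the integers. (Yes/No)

Yes

gcd(4743, 6137): 6137 = 1·4743 + 1394; 4743 = 3·1394 + 561; 1394 = 2·561 + 272; 561 = 2·272 + 17; 272 = 16·17 + 0 → 17
17 divides 731, so a solution exists.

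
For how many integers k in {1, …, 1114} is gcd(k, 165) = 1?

541

165 = 3·5·11. Inclusion–exclusion on these primes:
1114 − ⌊1114/3⌋ − ⌊1114/5⌋ − ⌊1114/11⌋ + ⌊1114/15⌋ + ⌊1114/33⌋ + ⌊1114/55⌋ − ⌊1114/165⌋ = 541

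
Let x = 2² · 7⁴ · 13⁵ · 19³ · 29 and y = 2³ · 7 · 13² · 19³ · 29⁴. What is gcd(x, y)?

941246852

min exponent per shared prime: 2² · 7 · 13² · 19³ · 29 = 941246852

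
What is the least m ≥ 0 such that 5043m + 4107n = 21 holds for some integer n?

1233

Reduce mod 4107: 5043m ≡ 21 (mod 4107). With g = gcd(5043, 4107) = 3 dividing 21, divide through: 1681m ≡ 7 (mod 1369).
Since gcd(1681, 1369) = 1, m ≡ 7·(1681)⁻¹ ≡ 1233 (mod 1369). Smallest non-negative: 1233.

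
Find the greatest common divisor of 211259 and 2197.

1

211259 = 17³ · 43
2197 = 13³
Common: 1 = 1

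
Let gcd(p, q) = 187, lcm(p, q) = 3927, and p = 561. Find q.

1309

Using pq = gcd(p,q)·lcm(p,q) = 187·3927 = 734349, we get q = 734349/561 = 1309.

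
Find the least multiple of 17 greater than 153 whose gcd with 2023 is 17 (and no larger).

2023 = 17·119. Any a with gcd(a, 2023) = 17 is a multiple of 17, say 17s, with s coprime to 119.
Need s > 153/17, so s ≥ 10. First s ≥ 10 with gcd(s, 119) = 1 is s = 10. Thus a = 17·10 = 170.

170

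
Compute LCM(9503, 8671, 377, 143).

9503 = 13 · 17 · 43; 8671 = 13 · 23 · 29; 377 = 13 · 29; 143 = 11 · 13
lcm takes max exponent of each prime: 11 · 13 · 17 · 23 · 29 · 43 = 69723511

69723511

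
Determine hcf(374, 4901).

1

374 = 2 · 11 · 17
4901 = 13² · 29
Common: 1 = 1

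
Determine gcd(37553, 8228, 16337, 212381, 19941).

17

gcd(37553, 8228): 37553 = 4·8228 + 4641; 8228 = 1·4641 + 3587; 4641 = 1·3587 + 1054; 3587 = 3·1054 + 425; 1054 = 2·425 + 204; 425 = 2·204 + 17; 204 = 12·17 + 0 → 17
gcd(17, 16337): 16337 = 961·17 + 0 → 17
gcd(17, 212381): 212381 = 12493·17 + 0 → 17
gcd(17, 19941): 19941 = 1173·17 + 0 → 17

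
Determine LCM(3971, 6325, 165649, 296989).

3971 = 11 · 19²; 6325 = 5² · 11 · 23; 165649 = 11² · 37²; 296989 = 7² · 11 · 19 · 29
lcm takes max exponent of each prime: 5² · 7² · 11² · 19² · 23 · 29 · 37² = 48860504059675

48860504059675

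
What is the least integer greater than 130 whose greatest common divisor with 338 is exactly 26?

Multiples of 26 above 130: 26·6, 26·7, … . Need the cofactor coprime to 338/26 = 13.
Checking s = 6, 7, … the first with gcd(s, 13) = 1 is s = 6, giving 156.

156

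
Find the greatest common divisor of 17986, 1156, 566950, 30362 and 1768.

34

gcd(17986, 1156): 17986 = 15·1156 + 646; 1156 = 1·646 + 510; 646 = 1·510 + 136; 510 = 3·136 + 102; 136 = 1·102 + 34; 102 = 3·34 + 0 → 34
gcd(34, 566950): 566950 = 16675·34 + 0 → 34
gcd(34, 30362): 30362 = 893·34 + 0 → 34
gcd(34, 1768): 1768 = 52·34 + 0 → 34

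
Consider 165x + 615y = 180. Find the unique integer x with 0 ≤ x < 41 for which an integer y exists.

16

Reduce mod 615: 165x ≡ 180 (mod 615). With g = gcd(165, 615) = 15 dividing 180, divide through: 11x ≡ 12 (mod 41).
Since gcd(11, 41) = 1, x ≡ 12·(11)⁻¹ ≡ 16 (mod 41). Smallest non-negative: 16.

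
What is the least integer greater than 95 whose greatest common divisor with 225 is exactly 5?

Multiples of 5 above 95: 5·20, 5·21, … . Need the cofactor coprime to 225/5 = 45.
Checking s = 20, 21, … the first with gcd(s, 45) = 1 is s = 22, giving 110.

110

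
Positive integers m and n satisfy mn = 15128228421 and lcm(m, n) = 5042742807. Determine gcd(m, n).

3

From gcd × lcm = mn: gcd = 15128228421 / 5042742807 = 3.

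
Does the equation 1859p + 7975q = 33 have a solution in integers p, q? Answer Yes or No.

Yes

By Bézout, 1859p + 7975q = 33 has integer solutions iff gcd(1859, 7975) | 33.
Euclid: 7975 = 4·1859 + 539; 1859 = 3·539 + 242; 539 = 2·242 + 55; 242 = 4·55 + 22; 55 = 2·22 + 11; 22 = 2·11 + 0. gcd = 11; 33 mod 11 = 0. Yes.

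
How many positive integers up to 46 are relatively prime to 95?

35

Prime factors of 95: 5, 19. Count integers ≤ 46 divisible by none of them.
By inclusion–exclusion: 46 − ⌊46/5⌋ − ⌊46/19⌋ + ⌊46/95⌋ = 35.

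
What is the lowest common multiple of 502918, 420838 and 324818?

1322053018506506

502918 = 2 · 13 · 23 · 29²; 420838 = 2 · 11² · 37 · 47; 324818 = 2 · 13² · 31²
lcm takes max exponent of each prime: 2 · 11² · 13² · 23 · 29² · 31² · 37 · 47 = 1322053018506506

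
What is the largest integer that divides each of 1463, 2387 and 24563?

77

1463 = 7 · 11 · 19; 2387 = 7 · 11 · 31; 24563 = 7 · 11² · 29
gcd takes min exponent of each prime: 7 · 11 = 77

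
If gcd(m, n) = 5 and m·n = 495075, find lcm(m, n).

For any two positive integers, gcd × lcm equals their product. Hence lcm = 495075 / 5 = 99015.

99015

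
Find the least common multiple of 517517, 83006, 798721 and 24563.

517517 = 7 · 11² · 13 · 47; 83006 = 2 · 7³ · 11²; 798721 = 7 · 11² · 23 · 41; 24563 = 7 · 11² · 29
lcm takes max exponent of each prime: 2 · 7³ · 11² · 13 · 23 · 29 · 41 · 47 = 1386948665102

1386948665102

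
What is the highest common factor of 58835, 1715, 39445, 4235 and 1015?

35

gcd(58835, 1715): 58835 = 34·1715 + 525; 1715 = 3·525 + 140; 525 = 3·140 + 105; 140 = 1·105 + 35; 105 = 3·35 + 0 → 35
gcd(35, 39445): 39445 = 1127·35 + 0 → 35
gcd(35, 4235): 4235 = 121·35 + 0 → 35
gcd(35, 1015): 1015 = 29·35 + 0 → 35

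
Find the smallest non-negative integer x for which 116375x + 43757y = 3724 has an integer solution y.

35

Euclid: 116375 = 2·43757 + 28861; 43757 = 1·28861 + 14896; 28861 = 1·14896 + 13965; 14896 = 1·13965 + 931; 13965 = 15·931 + 0 → gcd = 931; 3724 = 931·4.
Back-substitution yields 116375·(-3) + 43757·(8) = 931, so one solution is x = -3·4 = -12, y = 8·4 = 32.
Solutions in x differ by 43757/931 = 47; the one in [0, 47) is -12 mod 47 = 35.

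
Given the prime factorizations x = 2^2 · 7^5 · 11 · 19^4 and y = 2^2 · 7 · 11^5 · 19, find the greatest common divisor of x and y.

5852

min exponent per shared prime: 2^2 · 7 · 11 · 19 = 5852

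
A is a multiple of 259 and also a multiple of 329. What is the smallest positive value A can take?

259 = 7 · 37; 329 = 7 · 47
max exponents: 7 · 37 · 47 = 12173

12173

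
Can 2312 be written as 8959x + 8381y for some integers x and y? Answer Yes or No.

Yes

gcd(8959, 8381): 8959 = 1·8381 + 578; 8381 = 14·578 + 289; 578 = 2·289 + 0 → 289
289 divides 2312, so a solution exists.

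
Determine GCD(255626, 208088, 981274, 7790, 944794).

38

255626 = 2 · 7 · 19 · 31²; 208088 = 2³ · 19 · 37²; 981274 = 2 · 7² · 17 · 19 · 31; 7790 = 2 · 5 · 19 · 41; 944794 = 2 · 19 · 23² · 47
gcd takes min exponent of each prime: 2 · 19 = 38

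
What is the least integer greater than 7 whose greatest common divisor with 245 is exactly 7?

Multiples of 7 above 7: 7·2, 7·3, … . Need the cofactor coprime to 245/7 = 35.
Checking s = 2, 3, … the first with gcd(s, 35) = 1 is s = 2, giving 14.

14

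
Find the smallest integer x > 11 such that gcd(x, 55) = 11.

55 = 11·5. Any x with gcd(x, 55) = 11 is a multiple of 11, say 11s, with s coprime to 5.
Need s > 11/11, so s ≥ 2. First s ≥ 2 with gcd(s, 5) = 1 is s = 2. Thus x = 11·2 = 22.

22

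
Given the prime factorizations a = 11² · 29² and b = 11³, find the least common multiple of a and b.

1119371

max exponent per prime: 11³ · 29² = 1119371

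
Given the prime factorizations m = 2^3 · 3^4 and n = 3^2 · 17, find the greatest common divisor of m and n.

min exponent per shared prime: 3^2 = 9

9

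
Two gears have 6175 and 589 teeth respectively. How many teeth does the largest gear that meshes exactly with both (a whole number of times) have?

Euclid: 6175 = 10·589 + 285; 589 = 2·285 + 19; 285 = 15·19 + 0. Last nonzero remainder: 19.

19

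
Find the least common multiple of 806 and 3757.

gcd first: 3757 = 4·806 + 533; 806 = 1·533 + 273; 533 = 1·273 + 260; 273 = 1·260 + 13; 260 = 20·13 + 0 → gcd = 13
lcm = 806·3757/gcd = 3028142/13 = 232934

232934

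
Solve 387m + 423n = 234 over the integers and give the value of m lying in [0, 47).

Reduce mod 423: 387m ≡ 234 (mod 423). With g = gcd(387, 423) = 9 dividing 234, divide through: 43m ≡ 26 (mod 47).
Since gcd(43, 47) = 1, m ≡ 26·(43)⁻¹ ≡ 17 (mod 47). Smallest non-negative: 17.

17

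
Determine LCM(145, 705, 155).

633795

145 = 5 · 29; 705 = 3 · 5 · 47; 155 = 5 · 31
lcm takes max exponent of each prime: 3 · 5 · 29 · 31 · 47 = 633795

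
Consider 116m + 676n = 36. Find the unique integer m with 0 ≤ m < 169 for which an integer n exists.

146

Reduce mod 676: 116m ≡ 36 (mod 676). With g = gcd(116, 676) = 4 dividing 36, divide through: 29m ≡ 9 (mod 169).
Since gcd(29, 169) = 1, m ≡ 9·(29)⁻¹ ≡ 146 (mod 169). Smallest non-negative: 146.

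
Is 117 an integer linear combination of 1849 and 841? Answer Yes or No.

Yes

gcd(1849, 841): 1849 = 2·841 + 167; 841 = 5·167 + 6; 167 = 27·6 + 5; 6 = 1·5 + 1; 5 = 5·1 + 0 → 1
1 divides 117, so a solution exists.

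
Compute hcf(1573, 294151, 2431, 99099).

gcd(1573, 294151): 294151 = 187·1573 + 0 → 1573
gcd(1573, 2431): 2431 = 1·1573 + 858; 1573 = 1·858 + 715; 858 = 1·715 + 143; 715 = 5·143 + 0 → 143
gcd(143, 99099): 99099 = 693·143 + 0 → 143

143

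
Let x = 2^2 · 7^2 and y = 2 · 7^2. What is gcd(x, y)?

98

min exponent per shared prime: 2 · 7^2 = 98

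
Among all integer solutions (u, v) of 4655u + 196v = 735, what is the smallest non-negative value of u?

1

Reduce mod 196: 4655u ≡ 735 (mod 196). With g = gcd(4655, 196) = 49 dividing 735, divide through: 95u ≡ 15 (mod 4).
Since gcd(95, 4) = 1, u ≡ 15·(95)⁻¹ ≡ 1 (mod 4). Smallest non-negative: 1.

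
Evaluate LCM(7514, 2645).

7514 = 2 · 13 · 17²; 2645 = 5 · 23²
max exponents: 2 · 5 · 13 · 17² · 23² = 19874530

19874530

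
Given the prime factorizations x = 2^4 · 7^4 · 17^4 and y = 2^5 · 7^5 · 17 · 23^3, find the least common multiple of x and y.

546536752564768

max exponent per prime: 2^5 · 7^5 · 17^4 · 23^3 = 546536752564768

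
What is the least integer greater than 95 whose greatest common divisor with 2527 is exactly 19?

2527 = 19·133. Any t with gcd(t, 2527) = 19 is a multiple of 19, say 19s, with s coprime to 133.
Need s > 95/19, so s ≥ 6. First s ≥ 6 with gcd(s, 133) = 1 is s = 6. Thus t = 19·6 = 114.

114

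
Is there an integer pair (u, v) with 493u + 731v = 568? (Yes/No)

No

gcd(493, 731): 731 = 1·493 + 238; 493 = 2·238 + 17; 238 = 14·17 + 0 → 17
17 does not divide 568, so a solution does not exist.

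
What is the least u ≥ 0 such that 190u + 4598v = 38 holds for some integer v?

97

Reduce mod 4598: 190u ≡ 38 (mod 4598). With g = gcd(190, 4598) = 38 dividing 38, divide through: 5u ≡ 1 (mod 121).
Since gcd(5, 121) = 1, u ≡ 1·(5)⁻¹ ≡ 97 (mod 121). Smallest non-negative: 97.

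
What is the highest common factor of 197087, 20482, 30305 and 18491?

11

197087 = 11 · 19 · 23 · 41; 20482 = 2 · 7² · 11 · 19; 30305 = 5 · 11 · 19 · 29; 18491 = 11 · 41²
gcd takes min exponent of each prime: 11 = 11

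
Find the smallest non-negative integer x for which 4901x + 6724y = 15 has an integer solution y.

Reduce mod 6724: 4901x ≡ 15 (mod 6724). With g = gcd(4901, 6724) = 1 dividing 15, divide through: 4901x ≡ 15 (mod 6724).
Since gcd(4901, 6724) = 1, x ≡ 15·(4901)⁻¹ ≡ 1527 (mod 6724). Smallest non-negative: 1527.

1527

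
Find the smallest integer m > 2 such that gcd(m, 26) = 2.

4

gcd(m, 26) = 2 forces 2 | m; write m = 2s. Then gcd(2s, 2·13) = 2·gcd(s, 13), so need gcd(s, 13) = 1.
2s > 2 gives s ≥ 2. The least s ≥ 2 coprime to 13 is 2, so m = 2·2 = 4.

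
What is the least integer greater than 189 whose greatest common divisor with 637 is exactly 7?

637 = 7·91. Any m with gcd(m, 637) = 7 is a multiple of 7, say 7s, with s coprime to 91.
Need s > 189/7, so s ≥ 28. First s ≥ 28 with gcd(s, 91) = 1 is s = 29. Thus m = 7·29 = 203.

203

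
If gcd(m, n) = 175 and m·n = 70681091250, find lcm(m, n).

403891950

For any two positive integers, gcd × lcm equals their product. Hence lcm = 70681091250 / 175 = 403891950.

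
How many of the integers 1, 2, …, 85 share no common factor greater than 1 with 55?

62

55 = 5·11. Inclusion–exclusion on these primes:
85 − ⌊85/5⌋ − ⌊85/11⌋ + ⌊85/55⌋ = 62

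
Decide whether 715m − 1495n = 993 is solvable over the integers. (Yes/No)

No

gcd(715, 1495): 1495 = 2·715 + 65; 715 = 11·65 + 0 → 65
65 does not divide 993, so a solution does not exist.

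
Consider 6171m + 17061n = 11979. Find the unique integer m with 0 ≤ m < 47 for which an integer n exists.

13

Reduce mod 17061: 6171m ≡ 11979 (mod 17061). With g = gcd(6171, 17061) = 363 dividing 11979, divide through: 17m ≡ 33 (mod 47).
Since gcd(17, 47) = 1, m ≡ 33·(17)⁻¹ ≡ 13 (mod 47). Smallest non-negative: 13.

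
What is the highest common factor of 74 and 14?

Euclid: 74 = 5·14 + 4; 14 = 3·4 + 2; 4 = 2·2 + 0. Last nonzero remainder: 2.

2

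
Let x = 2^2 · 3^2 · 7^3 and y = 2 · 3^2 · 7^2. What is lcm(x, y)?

max exponent per prime: 2^2 · 3^2 · 7^3 = 12348

12348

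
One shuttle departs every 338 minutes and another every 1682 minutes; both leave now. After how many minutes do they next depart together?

284258

gcd first: 1682 = 4·338 + 330; 338 = 1·330 + 8; 330 = 41·8 + 2; 8 = 4·2 + 0 → gcd = 2
lcm = 338·1682/gcd = 568516/2 = 284258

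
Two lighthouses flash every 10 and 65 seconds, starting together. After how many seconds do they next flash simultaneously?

gcd first: 65 = 6·10 + 5; 10 = 2·5 + 0 → gcd = 5
lcm = 10·65/gcd = 650/5 = 130

130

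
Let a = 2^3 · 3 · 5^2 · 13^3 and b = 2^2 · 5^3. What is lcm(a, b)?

6591000

max exponent per prime: 2^3 · 3 · 5^3 · 13^3 = 6591000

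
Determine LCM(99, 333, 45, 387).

lcm(99, 333) = 99·333/gcd = 32967/9 = 3663
lcm(3663, 45) = 3663·45/gcd = 164835/9 = 18315
lcm(18315, 387) = 18315·387/gcd = 7087905/9 = 787545

787545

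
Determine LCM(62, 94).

2914

62 = 2 · 31; 94 = 2 · 47
max exponents: 2 · 31 · 47 = 2914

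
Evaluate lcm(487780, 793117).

386866610260

487780 = 2² · 5 · 29³; 793117 = 13³ · 19²
max exponents: 2² · 5 · 13³ · 19² · 29³ = 386866610260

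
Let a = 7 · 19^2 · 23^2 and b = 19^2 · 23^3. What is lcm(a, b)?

30746009

max exponent per prime: 7 · 19^2 · 23^3 = 30746009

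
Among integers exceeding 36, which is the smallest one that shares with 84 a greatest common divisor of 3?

39

Multiples of 3 above 36: 3·13, 3·14, … . Need the cofactor coprime to 84/3 = 28.
Checking s = 13, 14, … the first with gcd(s, 28) = 1 is s = 13, giving 39.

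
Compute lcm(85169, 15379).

187116293

gcd first: 85169 = 5·15379 + 8274; 15379 = 1·8274 + 7105; 8274 = 1·7105 + 1169; 7105 = 6·1169 + 91; 1169 = 12·91 + 77; 91 = 1·77 + 14; 77 = 5·14 + 7; 14 = 2·7 + 0 → gcd = 7
lcm = 85169·15379/gcd = 1309814051/7 = 187116293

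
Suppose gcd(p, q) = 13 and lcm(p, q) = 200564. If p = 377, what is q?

6916

Using pq = gcd(p,q)·lcm(p,q) = 13·200564 = 2607332, we get q = 2607332/377 = 6916.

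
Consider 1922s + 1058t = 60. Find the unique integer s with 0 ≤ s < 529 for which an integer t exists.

Reduce mod 1058: 1922s ≡ 60 (mod 1058). With g = gcd(1922, 1058) = 2 dividing 60, divide through: 961s ≡ 30 (mod 529).
Since gcd(961, 529) = 1, s ≡ 30·(961)⁻¹ ≡ 316 (mod 529). Smallest non-negative: 316.

316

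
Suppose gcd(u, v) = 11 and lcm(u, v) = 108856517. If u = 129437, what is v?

Using uv = gcd(u,v)·lcm(u,v) = 11·108856517 = 1197421687, we get v = 1197421687/129437 = 9251.

9251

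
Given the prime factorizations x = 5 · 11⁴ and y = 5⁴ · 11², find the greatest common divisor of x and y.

min exponent per shared prime: 5 · 11² = 605

605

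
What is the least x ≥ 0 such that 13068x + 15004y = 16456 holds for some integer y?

Reduce mod 15004: 13068x ≡ 16456 (mod 15004). With g = gcd(13068, 15004) = 484 dividing 16456, divide through: 27x ≡ 34 (mod 31).
Since gcd(27, 31) = 1, x ≡ 34·(27)⁻¹ ≡ 7 (mod 31). Smallest non-negative: 7.

7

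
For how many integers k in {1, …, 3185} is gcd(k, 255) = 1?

Prime factors of 255: 3, 5, 17. Count integers ≤ 3185 divisible by none of them.
By inclusion–exclusion: 3185 − ⌊3185/3⌋ − ⌊3185/5⌋ − ⌊3185/17⌋ + ⌊3185/15⌋ + ⌊3185/51⌋ + ⌊3185/85⌋ − ⌊3185/255⌋ = 1599.

1599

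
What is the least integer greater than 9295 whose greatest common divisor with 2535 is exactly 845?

10985

2535 = 845·3. Any a with gcd(a, 2535) = 845 is a multiple of 845, say 845s, with s coprime to 3.
Need s > 9295/845, so s ≥ 12. First s ≥ 12 with gcd(s, 3) = 1 is s = 13. Thus a = 845·13 = 10985.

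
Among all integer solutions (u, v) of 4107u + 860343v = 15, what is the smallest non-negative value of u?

gcd(4107, 860343) = 3 (Euclid: 860343 = 209·4107 + 1980; 4107 = 2·1980 + 147; 1980 = 13·147 + 69; 147 = 2·69 + 9; 69 = 7·9 + 6; 9 = 1·6 + 3; 6 = 2·3 + 0), and 3 | 15.
Extended Euclid: 4107·(99504) + 860343·(-475) = 3. Scale by 5: u₀ = 497520.
General solution u = u₀ + 286781t; reducing mod 286781 gives u = 210739 (and v = -1006).

210739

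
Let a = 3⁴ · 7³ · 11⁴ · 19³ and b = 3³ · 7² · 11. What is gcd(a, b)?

14553

min exponent per shared prime: 3³ · 7² · 11 = 14553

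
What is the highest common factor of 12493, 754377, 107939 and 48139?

13

12493 = 13 · 31²; 754377 = 3 · 13 · 23 · 29²; 107939 = 13 · 19² · 23; 48139 = 7 · 13 · 23²
gcd takes min exponent of each prime: 13 = 13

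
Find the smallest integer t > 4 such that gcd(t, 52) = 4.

52 = 4·13. Any t with gcd(t, 52) = 4 is a multiple of 4, say 4s, with s coprime to 13.
Need s > 4/4, so s ≥ 2. First s ≥ 2 with gcd(s, 13) = 1 is s = 2. Thus t = 4·2 = 8.

8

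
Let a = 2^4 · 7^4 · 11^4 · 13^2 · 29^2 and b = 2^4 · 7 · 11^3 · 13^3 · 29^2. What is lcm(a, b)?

max exponent per prime: 2^4 · 7^4 · 11^4 · 13^3 · 29^2 = 1039223445372112

1039223445372112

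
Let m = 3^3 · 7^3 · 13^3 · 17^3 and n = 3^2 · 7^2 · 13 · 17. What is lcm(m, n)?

99961946721

max exponent per prime: 3^3 · 7^3 · 13^3 · 17^3 = 99961946721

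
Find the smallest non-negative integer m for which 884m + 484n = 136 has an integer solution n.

Reduce mod 484: 884m ≡ 136 (mod 484). With g = gcd(884, 484) = 4 dividing 136, divide through: 221m ≡ 34 (mod 121).
Since gcd(221, 121) = 1, m ≡ 34·(221)⁻¹ ≡ 56 (mod 121). Smallest non-negative: 56.

56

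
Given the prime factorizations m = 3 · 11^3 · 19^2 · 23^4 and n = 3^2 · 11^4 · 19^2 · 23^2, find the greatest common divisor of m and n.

762539217

min exponent per shared prime: 3 · 11^3 · 19^2 · 23^2 = 762539217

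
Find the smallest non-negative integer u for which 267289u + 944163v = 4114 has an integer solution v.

544

Euclid: 944163 = 3·267289 + 142296; 267289 = 1·142296 + 124993; 142296 = 1·124993 + 17303; 124993 = 7·17303 + 3872; 17303 = 4·3872 + 1815; 3872 = 2·1815 + 242; 1815 = 7·242 + 121; 242 = 2·121 + 0 → gcd = 121; 4114 = 121·34.
Back-substitution yields 267289·(-3656) + 944163·(1035) = 121, so one solution is u = -3656·34 = -124304, v = 1035·34 = 35190.
Solutions in u differ by 944163/121 = 7803; the one in [0, 7803) is -124304 mod 7803 = 544.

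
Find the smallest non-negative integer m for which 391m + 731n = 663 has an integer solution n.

26

Reduce mod 731: 391m ≡ 663 (mod 731). With g = gcd(391, 731) = 17 dividing 663, divide through: 23m ≡ 39 (mod 43).
Since gcd(23, 43) = 1, m ≡ 39·(23)⁻¹ ≡ 26 (mod 43). Smallest non-negative: 26.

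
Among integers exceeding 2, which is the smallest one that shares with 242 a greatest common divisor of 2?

4

242 = 2·121. Any t with gcd(t, 242) = 2 is a multiple of 2, say 2s, with s coprime to 121.
Need s > 2/2, so s ≥ 2. First s ≥ 2 with gcd(s, 121) = 1 is s = 2. Thus t = 2·2 = 4.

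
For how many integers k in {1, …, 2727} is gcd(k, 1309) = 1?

1309 = 7·11·17. Inclusion–exclusion on these primes:
2727 − ⌊2727/7⌋ − ⌊2727/11⌋ − ⌊2727/17⌋ + ⌊2727/77⌋ + ⌊2727/119⌋ + ⌊2727/187⌋ − ⌊2727/1309⌋ = 2000

2000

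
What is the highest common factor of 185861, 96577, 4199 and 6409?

221

185861 = 13 · 17 · 29²; 96577 = 13 · 17 · 19 · 23; 4199 = 13 · 17 · 19; 6409 = 13 · 17 · 29
gcd takes min exponent of each prime: 13 · 17 = 221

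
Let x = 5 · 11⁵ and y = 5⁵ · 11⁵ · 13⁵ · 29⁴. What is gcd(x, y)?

min exponent per shared prime: 5 · 11⁵ = 805255

805255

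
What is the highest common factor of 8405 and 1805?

Euclid: 8405 = 4·1805 + 1185; 1805 = 1·1185 + 620; 1185 = 1·620 + 565; 620 = 1·565 + 55; 565 = 10·55 + 15; 55 = 3·15 + 10; 15 = 1·10 + 5; 10 = 2·5 + 0. Last nonzero remainder: 5.

5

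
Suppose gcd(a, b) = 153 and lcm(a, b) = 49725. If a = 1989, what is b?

3825

a·b = gcd·lcm = 153·49725 = 7607925, so b = 7607925/1989 = 3825.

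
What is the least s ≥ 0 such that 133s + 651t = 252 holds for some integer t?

90

Euclid: 651 = 4·133 + 119; 133 = 1·119 + 14; 119 = 8·14 + 7; 14 = 2·7 + 0 → gcd = 7; 252 = 7·36.
Back-substitution yields 133·(-44) + 651·(9) = 7, so one solution is s = -44·36 = -1584, t = 9·36 = 324.
Solutions in s differ by 651/7 = 93; the one in [0, 93) is -1584 mod 93 = 90.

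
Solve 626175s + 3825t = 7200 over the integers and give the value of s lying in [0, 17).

Reduce mod 3825: 626175s ≡ 7200 (mod 3825). With g = gcd(626175, 3825) = 225 dividing 7200, divide through: 2783s ≡ 32 (mod 17).
Since gcd(2783, 17) = 1, s ≡ 32·(2783)⁻¹ ≡ 14 (mod 17). Smallest non-negative: 14.

14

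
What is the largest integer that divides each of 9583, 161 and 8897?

7

gcd(9583, 161): 9583 = 59·161 + 84; 161 = 1·84 + 77; 84 = 1·77 + 7; 77 = 11·7 + 0 → 7
gcd(7, 8897): 8897 = 1271·7 + 0 → 7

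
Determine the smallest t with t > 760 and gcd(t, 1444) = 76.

836

1444 = 76·19. Any t with gcd(t, 1444) = 76 is a multiple of 76, say 76s, with s coprime to 19.
Need s > 760/76, so s ≥ 11. First s ≥ 11 with gcd(s, 19) = 1 is s = 11. Thus t = 76·11 = 836.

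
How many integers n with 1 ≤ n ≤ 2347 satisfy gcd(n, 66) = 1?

66 = 2·3·11. Inclusion–exclusion on these primes:
2347 − ⌊2347/2⌋ − ⌊2347/3⌋ − ⌊2347/11⌋ + ⌊2347/6⌋ + ⌊2347/22⌋ + ⌊2347/33⌋ − ⌊2347/66⌋ = 712

712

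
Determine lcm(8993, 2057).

1088153

gcd first: 8993 = 4·2057 + 765; 2057 = 2·765 + 527; 765 = 1·527 + 238; 527 = 2·238 + 51; 238 = 4·51 + 34; 51 = 1·34 + 17; 34 = 2·17 + 0 → gcd = 17
lcm = 8993·2057/gcd = 18498601/17 = 1088153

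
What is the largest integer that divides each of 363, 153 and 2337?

gcd(363, 153): 363 = 2·153 + 57; 153 = 2·57 + 39; 57 = 1·39 + 18; 39 = 2·18 + 3; 18 = 6·3 + 0 → 3
gcd(3, 2337): 2337 = 779·3 + 0 → 3

3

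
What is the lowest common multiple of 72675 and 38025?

gcd first: 72675 = 1·38025 + 34650; 38025 = 1·34650 + 3375; 34650 = 10·3375 + 900; 3375 = 3·900 + 675; 900 = 1·675 + 225; 675 = 3·225 + 0 → gcd = 225
lcm = 72675·38025/gcd = 2763466875/225 = 12282075

12282075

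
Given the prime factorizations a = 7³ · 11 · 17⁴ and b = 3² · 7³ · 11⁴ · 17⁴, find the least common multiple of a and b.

3774879176607

max exponent per prime: 3² · 7³ · 11⁴ · 17⁴ = 3774879176607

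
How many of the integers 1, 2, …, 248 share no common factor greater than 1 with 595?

161

Prime factors of 595: 5, 7, 17. Count integers ≤ 248 divisible by none of them.
By inclusion–exclusion: 248 − ⌊248/5⌋ − ⌊248/7⌋ − ⌊248/17⌋ + ⌊248/35⌋ + ⌊248/85⌋ + ⌊248/119⌋ − ⌊248/595⌋ = 161.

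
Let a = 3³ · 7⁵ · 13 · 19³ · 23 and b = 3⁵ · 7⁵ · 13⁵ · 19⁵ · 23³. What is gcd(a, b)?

min exponent per shared prime: 3³ · 7⁵ · 13 · 19³ · 23 = 930649086549

930649086549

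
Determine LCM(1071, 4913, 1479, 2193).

385970193

1071 = 3² · 7 · 17; 4913 = 17³; 1479 = 3 · 17 · 29; 2193 = 3 · 17 · 43
lcm takes max exponent of each prime: 3² · 7 · 17³ · 29 · 43 = 385970193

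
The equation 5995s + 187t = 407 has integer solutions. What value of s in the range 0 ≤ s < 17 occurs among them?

gcd(5995, 187) = 11 (Euclid: 5995 = 32·187 + 11; 187 = 17·11 + 0), and 11 | 407.
Extended Euclid: 5995·(1) + 187·(-32) = 11. Scale by 37: s₀ = 37.
General solution s = s₀ + 17k; reducing mod 17 gives s = 3 (and t = -94).

3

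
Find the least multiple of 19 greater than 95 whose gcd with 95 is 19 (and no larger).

114

Multiples of 19 above 95: 19·6, 19·7, … . Need the cofactor coprime to 95/19 = 5.
Checking s = 6, 7, … the first with gcd(s, 5) = 1 is s = 6, giving 114.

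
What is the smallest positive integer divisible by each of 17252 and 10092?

17252 = 2² · 19 · 227; 10092 = 2² · 3 · 29²
max exponents: 2² · 3 · 19 · 29² · 227 = 43526796

43526796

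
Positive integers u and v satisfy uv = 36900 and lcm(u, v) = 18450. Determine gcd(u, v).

From gcd × lcm = uv: gcd = 36900 / 18450 = 2.

2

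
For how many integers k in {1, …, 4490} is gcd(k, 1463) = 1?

1463 = 7·11·19. Inclusion–exclusion on these primes:
4490 − ⌊4490/7⌋ − ⌊4490/11⌋ − ⌊4490/19⌋ + ⌊4490/77⌋ + ⌊4490/133⌋ + ⌊4490/209⌋ − ⌊4490/1463⌋ = 3314

3314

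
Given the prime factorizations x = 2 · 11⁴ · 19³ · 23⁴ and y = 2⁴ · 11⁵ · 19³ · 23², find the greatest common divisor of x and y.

106247130902

min exponent per shared prime: 2 · 11⁴ · 19³ · 23² = 106247130902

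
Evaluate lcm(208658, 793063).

gcd first: 793063 = 3·208658 + 167089; 208658 = 1·167089 + 41569; 167089 = 4·41569 + 813; 41569 = 51·813 + 106; 813 = 7·106 + 71; 106 = 1·71 + 35; 71 = 2·35 + 1; 35 = 35·1 + 0 → gcd = 1
lcm = 208658·793063/gcd = 165478939454/1 = 165478939454

165478939454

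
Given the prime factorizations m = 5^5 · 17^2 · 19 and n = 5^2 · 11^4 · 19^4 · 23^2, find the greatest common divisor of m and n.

475

min exponent per shared prime: 5^2 · 19 = 475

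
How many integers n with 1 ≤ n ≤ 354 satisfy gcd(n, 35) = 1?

35 = 5·7. Inclusion–exclusion on these primes:
354 − ⌊354/5⌋ − ⌊354/7⌋ + ⌊354/35⌋ = 244

244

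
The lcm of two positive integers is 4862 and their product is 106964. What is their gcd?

22

gcd·lcm = product, so gcd = 106964/4862 = 22.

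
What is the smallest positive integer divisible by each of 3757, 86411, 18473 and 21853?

3757 = 13 · 17²; 86411 = 13 · 17² · 23; 18473 = 7² · 13 · 29; 21853 = 13 · 41²
lcm takes max exponent of each prime: 7² · 13 · 17² · 23 · 29 · 41² = 206410042111

206410042111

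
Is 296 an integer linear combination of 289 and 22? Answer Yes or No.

gcd(289, 22): 289 = 13·22 + 3; 22 = 7·3 + 1; 3 = 3·1 + 0 → 1
1 divides 296, so a solution exists.

Yes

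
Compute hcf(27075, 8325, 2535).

15

gcd(27075, 8325): 27075 = 3·8325 + 2100; 8325 = 3·2100 + 2025; 2100 = 1·2025 + 75; 2025 = 27·75 + 0 → 75
gcd(75, 2535): 2535 = 33·75 + 60; 75 = 1·60 + 15; 60 = 4·15 + 0 → 15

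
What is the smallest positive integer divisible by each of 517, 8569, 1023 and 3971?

lcm(517, 8569) = 517·8569/gcd = 4430173/11 = 402743
lcm(402743, 1023) = 402743·1023/gcd = 412006089/11 = 37455099
lcm(37455099, 3971) = 37455099·3971/gcd = 148734198129/209 = 711646881

711646881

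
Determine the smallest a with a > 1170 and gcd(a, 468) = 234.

1638

468 = 234·2. Any a with gcd(a, 468) = 234 is a multiple of 234, say 234s, with s coprime to 2.
Need s > 1170/234, so s ≥ 6. First s ≥ 6 with gcd(s, 2) = 1 is s = 7. Thus a = 234·7 = 1638.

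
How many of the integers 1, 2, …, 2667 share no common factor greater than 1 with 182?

182 = 2·7·13. Inclusion–exclusion on these primes:
2667 − ⌊2667/2⌋ − ⌊2667/7⌋ − ⌊2667/13⌋ + ⌊2667/14⌋ + ⌊2667/26⌋ + ⌊2667/91⌋ − ⌊2667/182⌋ = 1055

1055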